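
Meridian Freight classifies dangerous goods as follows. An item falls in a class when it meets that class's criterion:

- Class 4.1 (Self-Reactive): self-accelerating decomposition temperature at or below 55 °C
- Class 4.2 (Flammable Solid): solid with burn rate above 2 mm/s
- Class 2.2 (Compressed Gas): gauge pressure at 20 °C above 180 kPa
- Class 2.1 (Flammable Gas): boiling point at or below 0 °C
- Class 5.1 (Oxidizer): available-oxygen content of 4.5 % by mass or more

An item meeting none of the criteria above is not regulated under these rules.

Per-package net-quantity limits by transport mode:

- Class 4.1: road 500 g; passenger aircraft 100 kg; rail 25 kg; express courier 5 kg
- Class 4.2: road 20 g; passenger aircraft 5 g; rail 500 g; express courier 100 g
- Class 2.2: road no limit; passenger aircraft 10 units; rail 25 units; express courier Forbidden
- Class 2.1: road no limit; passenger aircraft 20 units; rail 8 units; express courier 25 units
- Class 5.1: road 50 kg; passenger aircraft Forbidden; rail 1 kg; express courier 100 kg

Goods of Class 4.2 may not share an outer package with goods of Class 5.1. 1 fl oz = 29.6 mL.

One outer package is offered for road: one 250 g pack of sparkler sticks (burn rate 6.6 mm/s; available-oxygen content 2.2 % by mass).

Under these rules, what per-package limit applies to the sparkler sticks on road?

20 g

The sparkler sticks have burn rate 6.6 mm/s, which is > 2 mm/s, so they are Class 4.2 (Flammable Solid).
The road limit for Class 4.2 is 20 g.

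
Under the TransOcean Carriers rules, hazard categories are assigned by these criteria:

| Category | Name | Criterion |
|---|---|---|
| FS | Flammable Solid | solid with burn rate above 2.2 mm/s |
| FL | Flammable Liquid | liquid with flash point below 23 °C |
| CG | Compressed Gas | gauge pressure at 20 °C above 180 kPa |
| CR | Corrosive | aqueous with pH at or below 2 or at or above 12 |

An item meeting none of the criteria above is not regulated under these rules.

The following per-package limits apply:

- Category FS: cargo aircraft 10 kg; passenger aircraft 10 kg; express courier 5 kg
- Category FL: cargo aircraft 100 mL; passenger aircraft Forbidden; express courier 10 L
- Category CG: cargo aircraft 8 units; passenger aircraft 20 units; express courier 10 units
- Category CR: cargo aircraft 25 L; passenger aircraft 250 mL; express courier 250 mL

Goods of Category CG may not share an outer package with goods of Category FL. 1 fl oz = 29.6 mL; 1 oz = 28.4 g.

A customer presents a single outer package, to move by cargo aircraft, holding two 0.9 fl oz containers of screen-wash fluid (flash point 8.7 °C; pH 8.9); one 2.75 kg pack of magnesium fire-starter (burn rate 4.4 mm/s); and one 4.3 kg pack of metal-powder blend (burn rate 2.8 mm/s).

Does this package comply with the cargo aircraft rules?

The screen-wash fluid has flash point 8.7 °C, which is < 23 °C, so it is Category FL (Flammable Liquid).
Burn rate 4.4 mm/s meets the Category FS criterion (Flammable Solid), so the magnesium fire-starter is Category FS.
Burn rate 2.8 mm/s meets the Category FS criterion (Flammable Solid), so the metal-powder blend is Category FS.
Total Category FS: 2.75 kg + 4.3 kg = 7.05 kg.
7.05 kg is within the cargo aircraft limit of 10 kg for Category FS.
Category FL quantity: two 0.9 fl oz containers = 53.28 mL.
53.28 mL ≤ 100 mL (cargo aircraft limit, Category FL) — within limit.
The segregation rule (Category CG with Category FL) does not apply to Category FS with Category FL.
Every hazard category is within its cargo aircraft limit and no segregation rule is violated.

Yes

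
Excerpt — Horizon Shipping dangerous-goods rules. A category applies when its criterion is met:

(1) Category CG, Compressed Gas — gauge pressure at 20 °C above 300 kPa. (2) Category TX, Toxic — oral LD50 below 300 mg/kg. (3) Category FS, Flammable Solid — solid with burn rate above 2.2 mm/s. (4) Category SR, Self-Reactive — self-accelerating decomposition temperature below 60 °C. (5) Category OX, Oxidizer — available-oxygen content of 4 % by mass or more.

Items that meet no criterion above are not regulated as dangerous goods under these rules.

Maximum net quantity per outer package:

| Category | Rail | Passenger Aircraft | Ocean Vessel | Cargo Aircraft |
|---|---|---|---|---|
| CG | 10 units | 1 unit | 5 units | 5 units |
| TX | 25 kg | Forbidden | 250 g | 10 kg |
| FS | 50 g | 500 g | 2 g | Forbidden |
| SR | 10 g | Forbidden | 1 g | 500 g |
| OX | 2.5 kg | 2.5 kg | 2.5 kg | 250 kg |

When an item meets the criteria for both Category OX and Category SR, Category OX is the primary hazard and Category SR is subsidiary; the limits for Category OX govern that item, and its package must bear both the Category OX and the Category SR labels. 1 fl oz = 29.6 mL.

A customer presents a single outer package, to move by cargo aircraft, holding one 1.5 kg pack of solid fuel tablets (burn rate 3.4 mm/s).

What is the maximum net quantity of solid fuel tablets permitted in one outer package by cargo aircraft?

With burn rate 3.4 mm/s (> 2.2 mm/s), the solid fuel tablets fall in Category FS.
The cargo aircraft limit for Category FS is Forbidden.

Forbidden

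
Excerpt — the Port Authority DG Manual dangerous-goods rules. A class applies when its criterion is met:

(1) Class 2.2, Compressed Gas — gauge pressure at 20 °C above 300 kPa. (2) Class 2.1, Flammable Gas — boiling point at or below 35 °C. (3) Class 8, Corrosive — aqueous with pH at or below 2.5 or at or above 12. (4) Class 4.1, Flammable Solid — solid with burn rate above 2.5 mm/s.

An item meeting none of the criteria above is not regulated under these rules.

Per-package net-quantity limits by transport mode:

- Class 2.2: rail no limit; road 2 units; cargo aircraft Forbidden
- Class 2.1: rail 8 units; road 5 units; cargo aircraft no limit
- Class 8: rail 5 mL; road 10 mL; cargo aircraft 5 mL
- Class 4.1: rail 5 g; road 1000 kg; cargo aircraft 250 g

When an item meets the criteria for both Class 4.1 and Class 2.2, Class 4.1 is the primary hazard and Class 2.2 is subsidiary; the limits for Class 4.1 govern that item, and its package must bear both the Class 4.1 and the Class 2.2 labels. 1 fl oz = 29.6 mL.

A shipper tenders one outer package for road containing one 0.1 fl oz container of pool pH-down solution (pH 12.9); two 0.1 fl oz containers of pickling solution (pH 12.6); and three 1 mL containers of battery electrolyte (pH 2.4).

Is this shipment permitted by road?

No

Pool pH-down solution: pH 12.9 ≥ 12 → Class 8 (Corrosive).
Pickling solution: pH 12.6 ≥ 12 → Class 8 (Corrosive).
With pH 2.4 (≤ 2.5), the battery electrolyte falls in Class 8.
Class 8 net quantity: (one 0.1 fl oz container = 2.96 mL) + (two 0.1 fl oz containers = 5.92 mL) + (three 1 mL containers = 3 mL) = 11.88 mL.
That exceeds the Class 8 road limit of 10 mL.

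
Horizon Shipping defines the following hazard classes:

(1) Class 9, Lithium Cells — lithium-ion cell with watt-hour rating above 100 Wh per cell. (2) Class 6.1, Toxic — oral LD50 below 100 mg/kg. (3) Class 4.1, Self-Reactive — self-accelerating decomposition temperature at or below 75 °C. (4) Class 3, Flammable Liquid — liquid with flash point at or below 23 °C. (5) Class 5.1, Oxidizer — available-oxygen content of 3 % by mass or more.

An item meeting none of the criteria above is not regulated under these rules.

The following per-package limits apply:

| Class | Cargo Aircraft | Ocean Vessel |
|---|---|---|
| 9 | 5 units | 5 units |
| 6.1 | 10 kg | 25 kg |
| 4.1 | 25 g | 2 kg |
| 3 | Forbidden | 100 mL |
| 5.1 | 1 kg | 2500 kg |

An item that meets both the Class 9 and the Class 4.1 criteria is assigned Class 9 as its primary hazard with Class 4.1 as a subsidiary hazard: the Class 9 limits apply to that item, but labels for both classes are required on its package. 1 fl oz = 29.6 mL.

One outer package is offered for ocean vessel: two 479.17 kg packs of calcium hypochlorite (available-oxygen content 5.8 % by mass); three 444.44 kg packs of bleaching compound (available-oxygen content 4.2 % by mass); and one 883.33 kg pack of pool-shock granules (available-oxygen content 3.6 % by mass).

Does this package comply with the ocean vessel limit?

The calcium hypochlorite has available-oxygen content 5.8 % by mass, which is ≥ 3 % by mass, so it is Class 5.1 (Oxidizer).
Bleaching compound: available-oxygen content 4.2 % by mass ≥ 3 % by mass → Class 5.1 (Oxidizer).
Pool-shock granules: available-oxygen content 3.6 % by mass ≥ 3 % by mass → Class 5.1 (Oxidizer).
Total Class 5.1: (two 479.17 kg packs = 958.34 kg) + (three 444.44 kg packs = 1333.32 kg) + 883.33 kg = 3174.99 kg.
That exceeds the Class 5.1 ocean vessel limit of 2500 kg.

No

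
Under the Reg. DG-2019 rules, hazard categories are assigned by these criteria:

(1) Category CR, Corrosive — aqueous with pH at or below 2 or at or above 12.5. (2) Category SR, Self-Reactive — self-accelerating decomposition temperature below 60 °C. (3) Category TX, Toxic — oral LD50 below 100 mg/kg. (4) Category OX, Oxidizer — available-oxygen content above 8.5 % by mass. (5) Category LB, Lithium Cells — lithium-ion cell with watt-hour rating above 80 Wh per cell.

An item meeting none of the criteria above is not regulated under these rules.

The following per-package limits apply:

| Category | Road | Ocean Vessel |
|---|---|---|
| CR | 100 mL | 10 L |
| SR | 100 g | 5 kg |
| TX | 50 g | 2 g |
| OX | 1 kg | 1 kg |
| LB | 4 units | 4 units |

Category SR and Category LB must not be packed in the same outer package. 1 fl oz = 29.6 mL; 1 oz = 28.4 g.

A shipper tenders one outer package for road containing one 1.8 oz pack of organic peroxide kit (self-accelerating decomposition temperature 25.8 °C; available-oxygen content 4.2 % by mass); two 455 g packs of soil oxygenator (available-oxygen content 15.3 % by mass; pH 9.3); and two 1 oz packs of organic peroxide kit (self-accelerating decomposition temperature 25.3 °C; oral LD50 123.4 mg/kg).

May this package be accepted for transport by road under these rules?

No

Self-accelerating decomposition temperature 25.8 °C meets the Category SR criterion (Self-Reactive), so the organic peroxide kit is Category SR.
The soil oxygenator has available-oxygen content 15.3 % by mass, which is > 8.5 % by mass, so it is Category OX (Oxidizer).
Organic peroxide kit: self-accelerating decomposition temperature 25.3 °C < 60 °C → Category SR (Self-Reactive).
Total Category SR: (one 1.8 oz pack = 51.12 g) + (two 1 oz packs = 56.8 g) = 107.92 g.
That exceeds the Category SR road limit of 100 g.
Category OX quantity: two 455 g packs = 910 g.
That is within the Category OX road limit of 1 kg.
The segregation rule (Category SR with Category LB) does not apply to Category SR with Category OX.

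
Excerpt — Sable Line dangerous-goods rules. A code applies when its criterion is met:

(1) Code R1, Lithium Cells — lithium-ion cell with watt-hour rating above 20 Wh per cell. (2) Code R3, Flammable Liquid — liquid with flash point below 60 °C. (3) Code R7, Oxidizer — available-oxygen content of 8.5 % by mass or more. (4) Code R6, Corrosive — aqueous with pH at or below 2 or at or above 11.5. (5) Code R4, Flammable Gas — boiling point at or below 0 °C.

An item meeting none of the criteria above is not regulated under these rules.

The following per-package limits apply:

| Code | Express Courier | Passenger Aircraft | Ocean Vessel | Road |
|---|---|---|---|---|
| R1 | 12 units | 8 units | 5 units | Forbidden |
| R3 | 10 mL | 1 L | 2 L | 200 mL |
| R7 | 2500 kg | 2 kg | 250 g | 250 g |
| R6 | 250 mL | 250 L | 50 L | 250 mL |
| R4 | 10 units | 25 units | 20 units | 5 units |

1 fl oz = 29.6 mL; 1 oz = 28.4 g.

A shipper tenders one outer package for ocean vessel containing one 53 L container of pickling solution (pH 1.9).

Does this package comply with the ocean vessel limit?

No

The pickling solution has pH 1.9, which is ≤ 2, so it is Code R6 (Corrosive).
Code R6 quantity: 53 L.
53 L exceeds the ocean vessel limit of 50 L for Code R6.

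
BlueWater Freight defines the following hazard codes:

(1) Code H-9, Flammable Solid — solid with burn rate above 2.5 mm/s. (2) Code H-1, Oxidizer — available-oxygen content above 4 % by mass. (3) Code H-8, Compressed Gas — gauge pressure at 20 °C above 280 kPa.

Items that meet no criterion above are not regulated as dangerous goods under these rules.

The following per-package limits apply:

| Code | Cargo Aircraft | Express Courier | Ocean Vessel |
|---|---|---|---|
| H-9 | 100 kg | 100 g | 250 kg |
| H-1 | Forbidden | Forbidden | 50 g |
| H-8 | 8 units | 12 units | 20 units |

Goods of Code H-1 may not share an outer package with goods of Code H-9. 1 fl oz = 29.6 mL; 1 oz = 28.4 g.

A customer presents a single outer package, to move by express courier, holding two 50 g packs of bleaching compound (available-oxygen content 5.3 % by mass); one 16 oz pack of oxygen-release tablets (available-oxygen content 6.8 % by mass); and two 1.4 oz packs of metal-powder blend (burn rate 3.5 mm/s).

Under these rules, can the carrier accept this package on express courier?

No

Bleaching compound: available-oxygen content 5.3 % by mass > 4 % by mass → Code H-1 (Oxidizer).
With available-oxygen content 6.8 % by mass (> 4 % by mass), the oxygen-release tablets fall in Code H-1.
The metal-powder blend has burn rate 3.5 mm/s, which is > 2.5 mm/s, so it is Code H-9 (Flammable Solid).
Code H-1 net quantity: (two 50 g packs = 100 g) + (one 16 oz pack = 454.4 g) = 554.4 g.
By express courier, Code H-1 is Forbidden regardless of quantity.
Code H-9 quantity: two 1.4 oz packs = 79.52 g.
That is within the Code H-9 express courier limit of 100 g.
Code H-1 and Code H-9 may not share an outer package.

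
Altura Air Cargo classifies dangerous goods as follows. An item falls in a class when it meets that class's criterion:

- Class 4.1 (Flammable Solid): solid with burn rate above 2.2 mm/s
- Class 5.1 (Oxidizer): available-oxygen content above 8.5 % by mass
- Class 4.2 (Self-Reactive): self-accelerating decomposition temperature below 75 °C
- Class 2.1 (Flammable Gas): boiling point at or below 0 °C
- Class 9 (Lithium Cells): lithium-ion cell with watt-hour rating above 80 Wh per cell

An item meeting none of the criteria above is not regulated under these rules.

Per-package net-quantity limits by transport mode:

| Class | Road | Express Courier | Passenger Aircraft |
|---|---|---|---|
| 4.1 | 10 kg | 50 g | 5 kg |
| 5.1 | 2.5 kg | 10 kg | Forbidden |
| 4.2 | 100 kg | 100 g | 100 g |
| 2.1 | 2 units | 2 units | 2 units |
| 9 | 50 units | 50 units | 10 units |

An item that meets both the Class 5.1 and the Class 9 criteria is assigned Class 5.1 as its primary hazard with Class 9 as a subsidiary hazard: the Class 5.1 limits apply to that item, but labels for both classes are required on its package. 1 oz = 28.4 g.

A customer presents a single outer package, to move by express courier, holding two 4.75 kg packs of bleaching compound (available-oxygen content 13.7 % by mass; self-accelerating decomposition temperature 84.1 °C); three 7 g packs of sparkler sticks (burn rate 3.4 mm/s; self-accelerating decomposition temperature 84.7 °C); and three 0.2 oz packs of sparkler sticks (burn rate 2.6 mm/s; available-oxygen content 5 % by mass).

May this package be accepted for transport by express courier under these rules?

Yes

With available-oxygen content 13.7 % by mass (> 8.5 % by mass), the bleaching compound falls in Class 5.1.
Burn rate 3.4 mm/s meets the Class 4.1 criterion (Flammable Solid), so the sparkler sticks are Class 4.1.
The sparkler sticks have burn rate 2.6 mm/s, which is > 2.2 mm/s, so they are Class 4.1 (Flammable Solid).
Class 4.1 net quantity: (three 7 g packs = 21 g) + (three 0.2 oz packs = 17.04 g) = 38.04 g.
That is within the Class 4.1 express courier limit of 50 g.
Class 5.1 quantity: two 4.75 kg packs = 9.5 kg.
9.5 kg is within the express courier limit of 10 kg for Class 5.1.
Every hazard class is within its express courier limit and no segregation rule is violated.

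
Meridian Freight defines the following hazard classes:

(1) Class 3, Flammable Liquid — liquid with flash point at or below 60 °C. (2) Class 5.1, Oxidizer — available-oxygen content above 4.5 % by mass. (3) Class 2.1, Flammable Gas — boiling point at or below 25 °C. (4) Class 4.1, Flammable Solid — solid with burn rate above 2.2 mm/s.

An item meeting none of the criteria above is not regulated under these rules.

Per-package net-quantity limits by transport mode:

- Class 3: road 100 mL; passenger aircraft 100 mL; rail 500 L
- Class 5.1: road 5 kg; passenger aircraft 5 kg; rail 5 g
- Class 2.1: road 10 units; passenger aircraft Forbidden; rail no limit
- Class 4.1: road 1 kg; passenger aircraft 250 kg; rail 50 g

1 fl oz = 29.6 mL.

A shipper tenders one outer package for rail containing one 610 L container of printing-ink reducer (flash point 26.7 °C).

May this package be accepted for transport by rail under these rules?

No

The printing-ink reducer has flash point 26.7 °C, which is ≤ 60 °C, so it is Class 3 (Flammable Liquid).
Class 3 quantity: 610 L.
610 L exceeds the rail limit of 500 L for Class 3.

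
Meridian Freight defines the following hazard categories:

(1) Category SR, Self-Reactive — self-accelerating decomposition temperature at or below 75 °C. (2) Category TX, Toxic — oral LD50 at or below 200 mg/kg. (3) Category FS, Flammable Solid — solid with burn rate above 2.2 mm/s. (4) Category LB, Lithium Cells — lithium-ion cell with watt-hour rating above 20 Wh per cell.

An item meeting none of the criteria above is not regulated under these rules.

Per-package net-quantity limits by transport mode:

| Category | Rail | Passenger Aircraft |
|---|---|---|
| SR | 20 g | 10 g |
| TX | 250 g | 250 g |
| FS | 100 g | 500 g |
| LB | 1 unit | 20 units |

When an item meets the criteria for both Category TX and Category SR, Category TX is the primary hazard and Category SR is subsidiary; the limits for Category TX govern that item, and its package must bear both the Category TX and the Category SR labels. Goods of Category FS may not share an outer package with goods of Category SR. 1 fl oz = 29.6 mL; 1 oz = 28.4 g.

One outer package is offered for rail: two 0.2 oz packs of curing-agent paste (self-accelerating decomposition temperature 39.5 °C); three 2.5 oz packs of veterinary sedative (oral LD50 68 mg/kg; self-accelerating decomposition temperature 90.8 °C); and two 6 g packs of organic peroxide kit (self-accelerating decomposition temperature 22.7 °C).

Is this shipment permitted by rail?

Self-accelerating decomposition temperature 39.5 °C meets the Category SR criterion (Self-Reactive), so the curing-agent paste is Category SR.
Oral LD50 68 mg/kg meets the Category TX criterion (Toxic), so the veterinary sedative is Category TX.
The organic peroxide kit has self-accelerating decomposition temperature 22.7 °C, which is ≤ 75 °C, so it is Category SR (Self-Reactive).
Category TX quantity: three 2.5 oz packs = 213 g.
213 g is within the rail limit of 250 g for Category TX.
Category SR net quantity: (two 0.2 oz packs = 11.36 g) + (two 6 g packs = 12 g) = 23.36 g.
23.36 g > 20 g (rail limit, Category SR) — over the limit.
The segregation rule (Category FS with Category SR) does not apply to Category TX with Category SR.

No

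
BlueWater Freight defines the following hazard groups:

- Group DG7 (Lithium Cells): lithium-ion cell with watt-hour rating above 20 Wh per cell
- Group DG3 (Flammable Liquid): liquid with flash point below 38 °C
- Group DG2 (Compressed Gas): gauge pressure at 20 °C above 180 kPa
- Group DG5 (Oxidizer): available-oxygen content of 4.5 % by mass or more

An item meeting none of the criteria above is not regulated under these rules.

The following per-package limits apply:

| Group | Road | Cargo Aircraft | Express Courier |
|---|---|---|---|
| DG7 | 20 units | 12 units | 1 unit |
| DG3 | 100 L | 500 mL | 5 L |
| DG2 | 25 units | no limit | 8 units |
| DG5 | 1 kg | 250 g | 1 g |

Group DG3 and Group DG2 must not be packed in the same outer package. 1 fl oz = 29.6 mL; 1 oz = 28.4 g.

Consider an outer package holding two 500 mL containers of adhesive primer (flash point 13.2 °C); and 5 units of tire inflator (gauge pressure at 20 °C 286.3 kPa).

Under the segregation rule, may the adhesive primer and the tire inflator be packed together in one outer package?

Adhesive primer: flash point 13.2 °C < 38 °C → Group DG3 (Flammable Liquid).
Gauge pressure at 20 °C 286.3 kPa meets the Group DG2 criterion (Compressed Gas), so the tire inflator is Group DG2.
Group DG3 and Group DG2 may not share an outer package.

No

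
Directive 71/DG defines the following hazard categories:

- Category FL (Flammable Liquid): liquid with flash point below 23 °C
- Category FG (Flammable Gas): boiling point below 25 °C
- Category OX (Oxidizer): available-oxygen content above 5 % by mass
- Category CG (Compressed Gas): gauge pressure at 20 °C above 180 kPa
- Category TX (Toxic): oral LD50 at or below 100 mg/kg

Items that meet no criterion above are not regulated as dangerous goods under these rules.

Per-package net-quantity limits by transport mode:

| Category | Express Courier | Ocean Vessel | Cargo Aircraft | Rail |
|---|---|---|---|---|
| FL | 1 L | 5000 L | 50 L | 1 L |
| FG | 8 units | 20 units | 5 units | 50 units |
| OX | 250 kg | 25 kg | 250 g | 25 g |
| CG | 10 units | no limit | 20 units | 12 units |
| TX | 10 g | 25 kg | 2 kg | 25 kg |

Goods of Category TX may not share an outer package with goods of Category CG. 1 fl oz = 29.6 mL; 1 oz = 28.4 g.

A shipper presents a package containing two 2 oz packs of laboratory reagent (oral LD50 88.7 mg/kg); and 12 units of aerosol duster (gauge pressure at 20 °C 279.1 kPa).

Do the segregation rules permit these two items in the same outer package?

No

Laboratory reagent: oral LD50 88.7 mg/kg ≤ 100 mg/kg → Category TX (Toxic).
Gauge pressure at 20 °C 279.1 kPa meets the Category CG criterion (Compressed Gas), so the aerosol duster is Category CG.
Category TX and Category CG may not share an outer package.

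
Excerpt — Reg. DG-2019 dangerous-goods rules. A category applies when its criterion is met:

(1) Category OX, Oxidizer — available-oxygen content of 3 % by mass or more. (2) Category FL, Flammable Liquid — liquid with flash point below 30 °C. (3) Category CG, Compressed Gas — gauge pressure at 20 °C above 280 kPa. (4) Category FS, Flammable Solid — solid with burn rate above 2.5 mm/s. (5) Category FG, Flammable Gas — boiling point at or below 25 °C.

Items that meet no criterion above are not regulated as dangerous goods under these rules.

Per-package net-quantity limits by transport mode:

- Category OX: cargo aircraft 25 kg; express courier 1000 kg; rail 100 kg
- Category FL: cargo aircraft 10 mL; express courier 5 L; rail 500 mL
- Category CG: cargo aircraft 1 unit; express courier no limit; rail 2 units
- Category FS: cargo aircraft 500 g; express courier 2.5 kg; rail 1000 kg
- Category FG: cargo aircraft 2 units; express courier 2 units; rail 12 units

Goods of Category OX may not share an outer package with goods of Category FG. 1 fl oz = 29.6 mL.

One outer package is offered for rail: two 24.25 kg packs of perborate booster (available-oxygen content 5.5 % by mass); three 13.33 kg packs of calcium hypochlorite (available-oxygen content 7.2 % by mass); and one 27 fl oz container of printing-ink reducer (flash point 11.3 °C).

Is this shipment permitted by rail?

No

The perborate booster has available-oxygen content 5.5 % by mass, which is ≥ 3 % by mass, so it is Category OX (Oxidizer).
With available-oxygen content 7.2 % by mass (≥ 3 % by mass), the calcium hypochlorite falls in Category OX.
The printing-ink reducer has flash point 11.3 °C, which is < 30 °C, so it is Category FL (Flammable Liquid).
Total Category OX: (two 24.25 kg packs = 48.5 kg) + (three 13.33 kg packs = 39.99 kg) = 88.49 kg.
That is within the Category OX rail limit of 100 kg.
Category FL quantity: one 27 fl oz container = 799.2 mL.
799.2 mL > 500 mL (rail limit, Category FL) — over the limit.
The segregation rule (Category OX with Category FG) does not apply to Category OX with Category FL.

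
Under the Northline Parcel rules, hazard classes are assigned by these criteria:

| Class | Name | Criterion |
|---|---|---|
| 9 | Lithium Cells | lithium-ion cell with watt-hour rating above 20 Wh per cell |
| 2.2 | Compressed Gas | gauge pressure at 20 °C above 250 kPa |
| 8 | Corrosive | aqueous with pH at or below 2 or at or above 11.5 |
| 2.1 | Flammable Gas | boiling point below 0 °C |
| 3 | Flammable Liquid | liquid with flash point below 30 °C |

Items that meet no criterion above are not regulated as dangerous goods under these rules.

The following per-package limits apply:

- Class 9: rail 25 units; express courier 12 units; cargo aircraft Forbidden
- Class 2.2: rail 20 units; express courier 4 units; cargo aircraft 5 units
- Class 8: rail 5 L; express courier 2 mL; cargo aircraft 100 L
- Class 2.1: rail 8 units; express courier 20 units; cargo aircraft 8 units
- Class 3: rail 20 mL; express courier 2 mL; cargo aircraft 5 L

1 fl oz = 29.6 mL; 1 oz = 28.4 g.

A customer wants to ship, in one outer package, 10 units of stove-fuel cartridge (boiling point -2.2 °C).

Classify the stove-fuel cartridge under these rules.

Class 2.1

Stove-fuel cartridge: boiling point -2.2 °C < 0 °C → Class 2.1 (Flammable Gas).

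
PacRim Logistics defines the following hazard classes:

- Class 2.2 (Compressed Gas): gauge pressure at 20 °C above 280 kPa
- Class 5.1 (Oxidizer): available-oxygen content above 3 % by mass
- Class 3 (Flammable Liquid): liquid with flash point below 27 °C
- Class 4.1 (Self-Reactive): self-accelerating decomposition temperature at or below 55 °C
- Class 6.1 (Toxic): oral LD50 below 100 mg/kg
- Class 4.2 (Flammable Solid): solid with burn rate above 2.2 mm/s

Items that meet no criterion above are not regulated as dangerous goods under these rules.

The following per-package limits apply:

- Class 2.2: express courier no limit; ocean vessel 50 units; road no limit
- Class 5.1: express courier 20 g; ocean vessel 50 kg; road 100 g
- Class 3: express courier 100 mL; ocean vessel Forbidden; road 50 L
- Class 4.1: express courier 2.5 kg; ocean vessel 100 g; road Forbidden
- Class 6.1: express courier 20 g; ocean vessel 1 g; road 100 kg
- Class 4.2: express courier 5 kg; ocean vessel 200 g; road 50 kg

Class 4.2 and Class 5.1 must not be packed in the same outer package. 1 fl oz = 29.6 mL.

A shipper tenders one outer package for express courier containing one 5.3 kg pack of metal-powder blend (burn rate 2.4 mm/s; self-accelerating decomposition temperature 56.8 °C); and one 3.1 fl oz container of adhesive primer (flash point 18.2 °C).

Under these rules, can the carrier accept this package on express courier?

With burn rate 2.4 mm/s (> 2.2 mm/s), the metal-powder blend falls in Class 4.2.
Flash point 18.2 °C meets the Class 3 criterion (Flammable Liquid), so the adhesive primer is Class 3.
Class 4.2 quantity: 5.3 kg.
5.3 kg exceeds the express courier limit of 5 kg for Class 4.2.
Class 3 quantity: one 3.1 fl oz container = 91.76 mL.
That is within the Class 3 express courier limit of 100 mL.
The segregation rule (Class 4.2 with Class 5.1) does not apply to Class 4.2 with Class 3.

No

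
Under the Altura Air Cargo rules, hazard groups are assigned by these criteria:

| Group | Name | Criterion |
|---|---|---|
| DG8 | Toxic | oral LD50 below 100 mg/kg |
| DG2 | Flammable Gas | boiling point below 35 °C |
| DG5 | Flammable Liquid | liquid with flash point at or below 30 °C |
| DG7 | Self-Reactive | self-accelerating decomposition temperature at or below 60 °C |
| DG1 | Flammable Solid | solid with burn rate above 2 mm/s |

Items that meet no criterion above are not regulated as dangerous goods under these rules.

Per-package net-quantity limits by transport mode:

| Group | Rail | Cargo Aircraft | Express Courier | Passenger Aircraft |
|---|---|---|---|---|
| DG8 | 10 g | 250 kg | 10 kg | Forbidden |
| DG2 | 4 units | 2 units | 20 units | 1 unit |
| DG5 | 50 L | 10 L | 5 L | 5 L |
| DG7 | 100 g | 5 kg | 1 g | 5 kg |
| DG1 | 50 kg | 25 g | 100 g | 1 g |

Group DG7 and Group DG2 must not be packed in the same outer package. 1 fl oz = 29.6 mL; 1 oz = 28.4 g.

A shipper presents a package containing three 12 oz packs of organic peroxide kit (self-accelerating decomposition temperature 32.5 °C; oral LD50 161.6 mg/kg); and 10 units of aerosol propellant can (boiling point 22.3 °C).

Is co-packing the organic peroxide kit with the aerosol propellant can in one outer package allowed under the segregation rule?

Self-accelerating decomposition temperature 32.5 °C meets the Group DG7 criterion (Self-Reactive), so the organic peroxide kit is Group DG7.
With boiling point 22.3 °C (< 35 °C), the aerosol propellant can falls in Group DG2.
Group DG7 and Group DG2 may not share an outer package.

No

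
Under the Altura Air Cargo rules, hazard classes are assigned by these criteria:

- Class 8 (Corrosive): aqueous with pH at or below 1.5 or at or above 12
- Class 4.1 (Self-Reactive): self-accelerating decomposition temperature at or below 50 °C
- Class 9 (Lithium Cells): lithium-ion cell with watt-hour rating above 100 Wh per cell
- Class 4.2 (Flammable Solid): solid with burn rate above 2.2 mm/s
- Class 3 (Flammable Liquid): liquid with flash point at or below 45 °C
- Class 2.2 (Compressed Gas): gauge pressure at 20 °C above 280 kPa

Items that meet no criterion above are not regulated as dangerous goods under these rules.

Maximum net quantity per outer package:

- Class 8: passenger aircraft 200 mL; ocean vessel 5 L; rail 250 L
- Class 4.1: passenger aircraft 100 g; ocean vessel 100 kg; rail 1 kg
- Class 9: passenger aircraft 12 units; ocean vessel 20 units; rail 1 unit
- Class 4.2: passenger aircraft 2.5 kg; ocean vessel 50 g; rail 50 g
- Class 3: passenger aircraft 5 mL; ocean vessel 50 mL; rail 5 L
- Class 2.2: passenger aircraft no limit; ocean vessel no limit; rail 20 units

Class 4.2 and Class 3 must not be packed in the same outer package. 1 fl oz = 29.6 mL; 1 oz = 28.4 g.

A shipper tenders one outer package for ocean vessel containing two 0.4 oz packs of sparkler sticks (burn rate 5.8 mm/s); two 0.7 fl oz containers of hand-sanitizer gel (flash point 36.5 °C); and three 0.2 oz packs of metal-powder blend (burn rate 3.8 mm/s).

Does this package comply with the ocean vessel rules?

No

Burn rate 5.8 mm/s meets the Class 4.2 criterion (Flammable Solid), so the sparkler sticks are Class 4.2.
The hand-sanitizer gel has flash point 36.5 °C, which is ≤ 45 °C, so it is Class 3 (Flammable Liquid).
The metal-powder blend has burn rate 3.8 mm/s, which is > 2.2 mm/s, so it is Class 4.2 (Flammable Solid).
Total Class 4.2: (two 0.4 oz packs = 22.72 g) + (three 0.2 oz packs = 17.04 g) = 39.76 g.
39.76 g ≤ 50 g (ocean vessel limit, Class 4.2) — within limit.
Class 3 quantity: two 0.7 fl oz containers = 41.44 mL.
41.44 mL is within the ocean vessel limit of 50 mL for Class 3.
Class 4.2 and Class 3 may not share an outer package.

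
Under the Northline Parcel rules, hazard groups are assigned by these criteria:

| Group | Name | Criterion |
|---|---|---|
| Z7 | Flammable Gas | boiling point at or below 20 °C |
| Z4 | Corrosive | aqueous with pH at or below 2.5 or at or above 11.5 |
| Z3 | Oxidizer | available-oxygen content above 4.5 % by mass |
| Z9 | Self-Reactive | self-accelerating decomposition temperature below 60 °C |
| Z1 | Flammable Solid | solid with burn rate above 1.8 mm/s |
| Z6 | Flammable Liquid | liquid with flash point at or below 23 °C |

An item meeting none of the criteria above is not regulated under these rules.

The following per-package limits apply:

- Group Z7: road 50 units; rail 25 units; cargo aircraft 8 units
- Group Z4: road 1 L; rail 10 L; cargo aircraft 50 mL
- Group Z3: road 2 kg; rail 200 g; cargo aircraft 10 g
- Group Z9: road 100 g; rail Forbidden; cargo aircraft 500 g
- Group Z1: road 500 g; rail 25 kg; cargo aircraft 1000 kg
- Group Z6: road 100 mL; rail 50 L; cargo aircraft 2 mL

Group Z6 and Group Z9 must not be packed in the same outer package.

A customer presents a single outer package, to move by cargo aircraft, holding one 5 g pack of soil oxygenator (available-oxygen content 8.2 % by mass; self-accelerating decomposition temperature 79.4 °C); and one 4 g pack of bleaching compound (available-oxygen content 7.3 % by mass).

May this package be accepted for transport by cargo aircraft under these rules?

Yes

Available-oxygen content 8.2 % by mass meets the Group Z3 criterion (Oxidizer), so the soil oxygenator is Group Z3.
Available-oxygen content 7.3 % by mass meets the Group Z3 criterion (Oxidizer), so the bleaching compound is Group Z3.
Group Z3 net quantity: 5 g + 4 g = 9 g.
That is within the Group Z3 cargo aircraft limit of 10 g.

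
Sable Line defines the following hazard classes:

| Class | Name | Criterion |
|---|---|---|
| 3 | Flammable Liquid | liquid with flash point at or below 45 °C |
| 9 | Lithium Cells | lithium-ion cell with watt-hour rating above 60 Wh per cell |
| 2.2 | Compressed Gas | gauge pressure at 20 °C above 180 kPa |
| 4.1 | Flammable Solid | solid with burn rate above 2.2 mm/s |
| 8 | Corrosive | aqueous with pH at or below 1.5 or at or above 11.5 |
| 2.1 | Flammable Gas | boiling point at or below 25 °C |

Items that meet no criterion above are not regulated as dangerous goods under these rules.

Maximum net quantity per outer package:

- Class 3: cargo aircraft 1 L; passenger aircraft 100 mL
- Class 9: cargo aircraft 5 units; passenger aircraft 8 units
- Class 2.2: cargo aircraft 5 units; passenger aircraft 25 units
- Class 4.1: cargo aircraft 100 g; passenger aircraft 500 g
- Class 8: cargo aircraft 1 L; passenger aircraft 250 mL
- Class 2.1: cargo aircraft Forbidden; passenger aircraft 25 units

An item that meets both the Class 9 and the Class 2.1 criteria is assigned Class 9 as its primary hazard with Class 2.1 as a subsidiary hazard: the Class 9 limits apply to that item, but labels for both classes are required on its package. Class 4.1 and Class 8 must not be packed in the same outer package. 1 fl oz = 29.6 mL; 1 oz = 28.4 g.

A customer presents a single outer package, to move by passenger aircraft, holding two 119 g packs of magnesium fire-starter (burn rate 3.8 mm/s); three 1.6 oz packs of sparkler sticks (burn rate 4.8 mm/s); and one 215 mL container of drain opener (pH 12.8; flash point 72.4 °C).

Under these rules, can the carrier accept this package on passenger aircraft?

With burn rate 3.8 mm/s (> 2.2 mm/s), the magnesium fire-starter falls in Class 4.1.
The sparkler sticks have burn rate 4.8 mm/s, which is > 2.2 mm/s, so they are Class 4.1 (Flammable Solid).
The drain opener has pH 12.8, which is ≥ 11.5, so it is Class 8 (Corrosive).
Total Class 4.1: (two 119 g packs = 238 g) + (three 1.6 oz packs = 136.32 g) = 374.32 g.
That is within the Class 4.1 passenger aircraft limit of 500 g.
Class 8 quantity: 215 mL.
That is within the Class 8 passenger aircraft limit of 250 mL.
Class 4.1 and Class 8 may not share an outer package.

No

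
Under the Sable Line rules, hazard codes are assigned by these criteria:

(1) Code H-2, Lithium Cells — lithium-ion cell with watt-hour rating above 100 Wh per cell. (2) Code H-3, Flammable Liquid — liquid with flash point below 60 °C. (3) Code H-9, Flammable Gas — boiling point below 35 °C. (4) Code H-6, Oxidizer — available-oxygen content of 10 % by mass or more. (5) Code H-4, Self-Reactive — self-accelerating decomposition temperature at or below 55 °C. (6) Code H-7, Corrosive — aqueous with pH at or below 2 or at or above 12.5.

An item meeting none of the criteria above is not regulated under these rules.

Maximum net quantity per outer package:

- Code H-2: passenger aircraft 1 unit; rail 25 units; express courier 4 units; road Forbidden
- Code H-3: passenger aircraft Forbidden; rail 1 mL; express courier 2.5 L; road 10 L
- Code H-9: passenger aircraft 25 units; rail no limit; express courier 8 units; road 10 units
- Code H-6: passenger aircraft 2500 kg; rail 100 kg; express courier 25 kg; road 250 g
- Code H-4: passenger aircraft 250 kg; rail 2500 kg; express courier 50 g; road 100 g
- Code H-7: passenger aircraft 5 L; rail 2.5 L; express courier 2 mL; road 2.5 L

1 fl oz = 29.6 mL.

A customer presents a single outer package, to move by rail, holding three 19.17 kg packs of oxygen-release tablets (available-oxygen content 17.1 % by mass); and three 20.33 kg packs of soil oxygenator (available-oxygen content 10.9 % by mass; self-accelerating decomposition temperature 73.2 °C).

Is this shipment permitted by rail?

No

With available-oxygen content 17.1 % by mass (≥ 10 % by mass), the oxygen-release tablets fall in Code H-6.
Soil oxygenator: available-oxygen content 10.9 % by mass ≥ 10 % by mass → Code H-6 (Oxidizer).
Total Code H-6: (three 19.17 kg packs = 57.51 kg) + (three 20.33 kg packs = 60.99 kg) = 118.5 kg.
118.5 kg > 100 kg (rail limit, Code H-6) — over the limit.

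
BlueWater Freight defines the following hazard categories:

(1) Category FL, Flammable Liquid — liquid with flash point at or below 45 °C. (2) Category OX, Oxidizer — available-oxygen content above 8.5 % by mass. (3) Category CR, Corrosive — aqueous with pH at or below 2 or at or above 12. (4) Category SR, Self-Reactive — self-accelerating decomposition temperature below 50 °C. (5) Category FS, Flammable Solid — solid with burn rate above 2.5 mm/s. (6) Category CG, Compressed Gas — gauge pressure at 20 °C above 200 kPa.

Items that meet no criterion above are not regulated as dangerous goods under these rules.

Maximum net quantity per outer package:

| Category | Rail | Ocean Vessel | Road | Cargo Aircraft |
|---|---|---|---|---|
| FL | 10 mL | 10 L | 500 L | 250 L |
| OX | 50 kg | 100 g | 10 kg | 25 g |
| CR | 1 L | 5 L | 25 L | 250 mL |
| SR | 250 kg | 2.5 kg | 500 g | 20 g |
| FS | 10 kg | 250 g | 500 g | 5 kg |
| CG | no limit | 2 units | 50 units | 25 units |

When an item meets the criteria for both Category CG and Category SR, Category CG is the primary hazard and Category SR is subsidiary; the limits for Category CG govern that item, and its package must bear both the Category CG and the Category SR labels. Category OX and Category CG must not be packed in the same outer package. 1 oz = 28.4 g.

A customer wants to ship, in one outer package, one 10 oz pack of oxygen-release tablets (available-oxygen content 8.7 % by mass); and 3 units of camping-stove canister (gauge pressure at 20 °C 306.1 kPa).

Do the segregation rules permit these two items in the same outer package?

No

Available-oxygen content 8.7 % by mass meets the Category OX criterion (Oxidizer), so the oxygen-release tablets are Category OX.
The camping-stove canister has gauge pressure at 20 °C 306.1 kPa, which is > 200 kPa, so it is Category CG (Compressed Gas).
Category OX and Category CG may not share an outer package.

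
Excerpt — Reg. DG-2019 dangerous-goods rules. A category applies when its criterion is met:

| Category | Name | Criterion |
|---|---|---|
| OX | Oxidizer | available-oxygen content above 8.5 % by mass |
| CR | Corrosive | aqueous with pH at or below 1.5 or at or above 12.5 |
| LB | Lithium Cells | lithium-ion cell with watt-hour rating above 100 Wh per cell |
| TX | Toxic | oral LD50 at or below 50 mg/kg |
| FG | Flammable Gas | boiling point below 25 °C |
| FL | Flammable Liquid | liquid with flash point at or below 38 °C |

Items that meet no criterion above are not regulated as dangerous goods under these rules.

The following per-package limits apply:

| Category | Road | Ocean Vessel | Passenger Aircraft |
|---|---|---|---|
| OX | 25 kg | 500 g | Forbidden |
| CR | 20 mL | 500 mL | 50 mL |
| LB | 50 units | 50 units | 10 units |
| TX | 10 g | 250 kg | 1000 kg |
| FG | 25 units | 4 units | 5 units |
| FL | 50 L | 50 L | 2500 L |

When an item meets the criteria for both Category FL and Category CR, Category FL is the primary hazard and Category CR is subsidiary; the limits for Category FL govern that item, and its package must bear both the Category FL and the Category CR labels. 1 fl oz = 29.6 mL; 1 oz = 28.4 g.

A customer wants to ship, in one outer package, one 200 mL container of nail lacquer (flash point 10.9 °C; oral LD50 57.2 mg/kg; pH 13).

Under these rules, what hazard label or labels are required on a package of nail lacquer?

Category CR and FL

Flash point 10.9 °C meets the Category FL criterion (Flammable Liquid), so the nail lacquer is Category FL.
The nail lacquer has pH 13, which is ≥ 12.5, so it is Category CR (Corrosive).
By the precedence rule Category FL is primary and Category CR is subsidiary, and that rule requires both labels on the package.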